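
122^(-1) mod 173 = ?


Use the extended Euclidean algorithm on (173, 122); each row r = 173*s + 122*t:
r=173, s=1, t=0
r=122, s=0, t=1
q=1: r=51, s=1, t=-1   [173*(1) + 122*(-1) = 51]
q=2: r=20, s=-2, t=3   [173*(-2) + 122*(3) = 20]
q=2: r=11, s=5, t=-7   [173*(5) + 122*(-7) = 11]
q=1: r=9, s=-7, t=10   [173*(-7) + 122*(10) = 9]
q=1: r=2, s=12, t=-17   [173*(12) + 122*(-17) = 2]
q=4: r=1, s=-55, t=78   [173*(-55) + 122*(78) = 1]
q=2: r=0, s=122, t=-173   [173*(122) + 122*(-173) = 0]
GCD = 1 with t = 78, so 122*(78) ≡ 1 (mod 173)
Inverse = 78 mod 173 = 78
Check: 122 * 78 = 9516 ≡ 1 (mod 173)

122^(-1) ≡ 78 (mod 173)


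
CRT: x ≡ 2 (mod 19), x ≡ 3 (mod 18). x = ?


M = 19*18 = 342
M1 = M/19 = 18, M2 = M/18 = 19
M1^(-1) mod 19 = 18, M2^(-1) mod 18 = 1
x = 2*18*18 + 3*19*1 = 705
705 mod 342 = 21
Check: 21 mod 19 = 2 ✓, 21 mod 18 = 3 ✓

x ≡ 21 (mod 342)


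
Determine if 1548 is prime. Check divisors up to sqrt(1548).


1548 / 2 = 774 (exact division)
1548 is NOT prime.

No, 1548 is not prime


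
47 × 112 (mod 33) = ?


47 × 112 = 5264
5264 mod 33 = 17


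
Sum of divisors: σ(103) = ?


Divisors of 103: 1, 103
Sum = 1 + 103 = 104

σ(103) = 104


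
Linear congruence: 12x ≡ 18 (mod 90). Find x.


GCD(12, 90) = 6 divides 18
Divide: 2x ≡ 3 (mod 15)
x ≡ 9 (mod 15)


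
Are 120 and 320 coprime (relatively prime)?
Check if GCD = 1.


Euclidean algorithm:
320 = 2 * 120 + 80
120 = 1 * 80 + 40
80 = 2 * 40 + 0
GCD(120, 320) = 40

No, not coprime (GCD = 40)


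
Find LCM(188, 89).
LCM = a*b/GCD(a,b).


GCD(188, 89) = 1
LCM = 188*89/1 = 16732/1 = 16732

LCM = 16732


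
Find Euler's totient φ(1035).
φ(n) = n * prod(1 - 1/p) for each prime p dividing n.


1035 = 3^2 × 5 × 23
Prime factors: 3, 5, 23
φ(1035) = 1035 × (1-1/3) × (1-1/5) × (1-1/23)
= 1035 × 2/3 × 4/5 × 22/23 = 528

φ(1035) = 528


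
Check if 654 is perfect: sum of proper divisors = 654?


Proper divisors of 654: 1, 2, 3, 6, 109, 218, 327
Sum = 1 + 2 + 3 + 6 + 109 + 218 + 327 = 666

No, 654 is not perfect (666 ≠ 654)


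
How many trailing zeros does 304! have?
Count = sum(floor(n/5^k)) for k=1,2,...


floor(304/5) = 60
floor(304/25) = 12
floor(304/125) = 2
Total = 74

74 trailing zeros


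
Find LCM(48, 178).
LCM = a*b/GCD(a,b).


GCD(48, 178) = 2
LCM = 48*178/2 = 8544/2 = 4272

LCM = 4272


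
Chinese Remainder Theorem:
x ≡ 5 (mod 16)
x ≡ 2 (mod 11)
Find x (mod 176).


M = 16*11 = 176
M1 = M/16 = 11, M2 = M/11 = 16
M1^(-1) mod 16 = 3, M2^(-1) mod 11 = 9
x = 5*11*3 + 2*16*9 = 453
453 mod 176 = 101
Check: 101 mod 16 = 5 ✓, 101 mod 11 = 2 ✓

x ≡ 101 (mod 176)


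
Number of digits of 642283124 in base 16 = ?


642283124 in base 16 = 26487674
Number of digits = 8

8 digits (base 16)


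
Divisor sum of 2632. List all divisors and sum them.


Divisors of 2632: 1, 2, 4, 7, 8, 14, 28, 47, 56, 94, 188, 329, 376, 658, 1316, 2632
Sum = 1 + 2 + 4 + 7 + 8 + 14 + 28 + 47 + 56 + 94 + 188 + 329 + 376 + 658 + 1316 + 2632 = 5760

σ(2632) = 5760


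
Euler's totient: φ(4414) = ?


4414 = 2 × 2207
Prime factors: 2, 2207
φ(4414) = 4414 × (1-1/2) × (1-1/2207)
= 4414 × 1/2 × 2206/2207 = 2206

φ(4414) = 2206


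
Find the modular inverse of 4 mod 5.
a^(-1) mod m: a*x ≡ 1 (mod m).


Use the extended Euclidean algorithm on (5, 4); each row r = 5*s + 4*t:
r=5, s=1, t=0
r=4, s=0, t=1
q=1: r=1, s=1, t=-1   [5*(1) + 4*(-1) = 1]
q=4: r=0, s=-4, t=5   [5*(-4) + 4*(5) = 0]
GCD = 1 with t = -1, so 4*(-1) ≡ 1 (mod 5)
Inverse = -1 mod 5 = 4
Check: 4 * 4 = 16 ≡ 1 (mod 5)

4^(-1) ≡ 4 (mod 5)


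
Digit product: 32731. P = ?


3 × 2 × 7 × 3 × 1 = 126


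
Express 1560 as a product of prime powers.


1560 / 2 = 780
780 / 2 = 390
390 / 2 = 195
195 / 3 = 65
65 / 5 = 13
13 / 13 = 1
1560 = 2^3 × 3 × 5 × 13


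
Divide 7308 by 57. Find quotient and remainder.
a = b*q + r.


7308 = 57 * 128 + 12
Check: 7296 + 12 = 7308

q = 128, r = 12


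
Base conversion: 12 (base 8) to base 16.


12 (base 8) = 10 (decimal)
10 (decimal) = A (base 16)


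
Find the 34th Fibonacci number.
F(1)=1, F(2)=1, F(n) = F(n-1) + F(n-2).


Sequence: 1, 1, 2, 3, 5, 8, 13, 21, 34, 55, 89, 144, 233, 377, 610, 987, 1597, 2584, 4181, 6765, 10946, 17711, 28657, 46368, 75025, 121393, 196418, 317811, 514229, 832040, 1346269, 2178309, 3524578, 5702887
F(34) = 5702887


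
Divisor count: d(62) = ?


62 = 2^1 × 31^1
d(62) = (1+1) × (1+1) = 4

4 divisors


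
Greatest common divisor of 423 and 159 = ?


423 = 2 * 159 + 105
159 = 1 * 105 + 54
105 = 1 * 54 + 51
54 = 1 * 51 + 3
51 = 17 * 3 + 0
GCD = 3


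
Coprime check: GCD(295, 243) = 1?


Euclidean algorithm:
295 = 1 * 243 + 52
243 = 4 * 52 + 35
52 = 1 * 35 + 17
35 = 2 * 17 + 1
17 = 17 * 1 + 0
GCD(295, 243) = 1

Yes, coprime (GCD = 1)


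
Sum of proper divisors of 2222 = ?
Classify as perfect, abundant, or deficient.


Proper divisors: 1, 2, 11, 22, 101, 202, 1111
Sum = 1 + 2 + 11 + 22 + 101 + 202 + 1111 = 1450
1450 < 2222 → deficient

s(2222) = 1450 (deficient)


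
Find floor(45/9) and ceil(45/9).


45/9 = 5.0000
floor = 5
ceil = 5

floor = 5, ceil = 5


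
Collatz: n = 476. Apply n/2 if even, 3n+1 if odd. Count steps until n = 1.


476 → 238 → 119 → 358 → 179 → 538 → 269 → 808 → 404 → 202 → 101 → 304 → 152 → 76 → 38 → 19 → 58 → 29 → 88 → 44 → 22 → 11 → 34 → 17 → 52 → 26 → 13 → 40 → 20 → 10 → 5 → 16 → 8 → 4 → 2 → 1
Total steps = 35

35 steps


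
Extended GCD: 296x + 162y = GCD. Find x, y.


Tabular extended Euclidean (each row: r = 296*s + 162*t):
r=296, s=1, t=0
r=162, s=0, t=1
q=1: r=134, s=1, t=-1   [296*(1) + 162*(-1) = 134]
q=1: r=28, s=-1, t=2   [296*(-1) + 162*(2) = 28]
q=4: r=22, s=5, t=-9   [296*(5) + 162*(-9) = 22]
q=1: r=6, s=-6, t=11   [296*(-6) + 162*(11) = 6]
q=3: r=4, s=23, t=-42   [296*(23) + 162*(-42) = 4]
q=1: r=2, s=-29, t=53   [296*(-29) + 162*(53) = 2]
q=2: r=0, s=81, t=-148   [296*(81) + 162*(-148) = 0]
GCD = 2; from the row with r=2: x=-29, y=53
Check: 296*(-29) + 162*(53) = -8584 + 8586 = 2

GCD = 2, x = -29, y = 53


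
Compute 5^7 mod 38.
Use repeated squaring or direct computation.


5^1 mod 38 = 5
5^2 mod 38 = 25
5^3 mod 38 = 11
5^4 mod 38 = 17
5^5 mod 38 = 9
5^6 mod 38 = 7
5^7 mod 38 = 35


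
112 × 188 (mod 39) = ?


112 × 188 = 21056
21056 mod 39 = 35


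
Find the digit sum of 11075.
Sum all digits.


1 + 1 + 0 + 7 + 5 = 14


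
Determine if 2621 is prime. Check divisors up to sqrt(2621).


Check divisors up to sqrt(2621) = 51.1957
No divisors found.
2621 is prime.

Yes, 2621 is prime


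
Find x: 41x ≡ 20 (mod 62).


GCD(41, 62) = 1, unique solution
a^(-1) mod 62 = 59
x = 59 * 20 mod 62 = 2

x ≡ 2 (mod 62)


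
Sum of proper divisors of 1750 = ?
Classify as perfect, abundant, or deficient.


Proper divisors: 1, 2, 5, 7, 10, 14, 25, 35, 50, 70, 125, 175, 250, 350, 875
Sum = 1 + 2 + 5 + 7 + 10 + 14 + 25 + 35 + 50 + 70 + 125 + 175 + 250 + 350 + 875 = 1994
1994 > 1750 → abundant

s(1750) = 1994 (abundant)


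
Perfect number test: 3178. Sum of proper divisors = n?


Proper divisors of 3178: 1, 2, 7, 14, 227, 454, 1589
Sum = 1 + 2 + 7 + 14 + 227 + 454 + 1589 = 2294

No, 3178 is not perfect (2294 ≠ 3178)


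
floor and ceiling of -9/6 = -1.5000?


-9/6 = -1.5000
floor = -2
ceil = -1

floor = -2, ceil = -1


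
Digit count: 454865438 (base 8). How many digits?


454865438 in base 8 = 3307131036
Number of digits = 10

10 digits (base 8)


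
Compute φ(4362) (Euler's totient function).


4362 = 2 × 3 × 727
Prime factors: 2, 3, 727
φ(4362) = 4362 × (1-1/2) × (1-1/3) × (1-1/727)
= 4362 × 1/2 × 2/3 × 726/727 = 1452

φ(4362) = 1452


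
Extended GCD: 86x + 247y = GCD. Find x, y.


Tabular extended Euclidean (each row: r = 86*s + 247*t):
r=86, s=1, t=0
r=247, s=0, t=1
q=0: r=86, s=1, t=0   [86*(1) + 247*(0) = 86]
q=2: r=75, s=-2, t=1   [86*(-2) + 247*(1) = 75]
q=1: r=11, s=3, t=-1   [86*(3) + 247*(-1) = 11]
q=6: r=9, s=-20, t=7   [86*(-20) + 247*(7) = 9]
q=1: r=2, s=23, t=-8   [86*(23) + 247*(-8) = 2]
q=4: r=1, s=-112, t=39   [86*(-112) + 247*(39) = 1]
q=2: r=0, s=247, t=-86   [86*(247) + 247*(-86) = 0]
GCD = 1; from the row with r=1: x=-112, y=39
Check: 86*(-112) + 247*(39) = -9632 + 9633 = 1

GCD = 1, x = -112, y = 39


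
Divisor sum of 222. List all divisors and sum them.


Divisors of 222: 1, 2, 3, 6, 37, 74, 111, 222
Sum = 1 + 2 + 3 + 6 + 37 + 74 + 111 + 222 = 456

σ(222) = 456


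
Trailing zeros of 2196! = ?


floor(2196/5) = 439
floor(2196/25) = 87
floor(2196/125) = 17
floor(2196/625) = 3
Total = 546

546 trailing zeros


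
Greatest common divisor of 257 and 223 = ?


257 = 1 * 223 + 34
223 = 6 * 34 + 19
34 = 1 * 19 + 15
19 = 1 * 15 + 4
15 = 3 * 4 + 3
4 = 1 * 3 + 1
3 = 3 * 1 + 0
GCD = 1


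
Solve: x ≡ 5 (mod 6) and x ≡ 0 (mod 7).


M = 6*7 = 42
M1 = M/6 = 7, M2 = M/7 = 6
M1^(-1) mod 6 = 1, M2^(-1) mod 7 = 6
x = 5*7*1 + 0*6*6 = 35
35 mod 42 = 35
Check: 35 mod 6 = 5 ✓, 35 mod 7 = 0 ✓

x ≡ 35 (mod 42)


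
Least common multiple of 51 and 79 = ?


GCD(51, 79) = 1
LCM = 51*79/1 = 4029/1 = 4029

LCM = 4029


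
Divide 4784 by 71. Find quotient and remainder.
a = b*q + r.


4784 = 71 * 67 + 27
Check: 4757 + 27 = 4784

q = 67, r = 27


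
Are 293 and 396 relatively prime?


Euclidean algorithm:
396 = 1 * 293 + 103
293 = 2 * 103 + 87
103 = 1 * 87 + 16
87 = 5 * 16 + 7
16 = 2 * 7 + 2
7 = 3 * 2 + 1
2 = 2 * 1 + 0
GCD(293, 396) = 1

Yes, coprime (GCD = 1)


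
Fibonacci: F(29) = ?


Sequence: 1, 1, 2, 3, 5, 8, 13, 21, 34, 55, 89, 144, 233, 377, 610, 987, 1597, 2584, 4181, 6765, 10946, 17711, 28657, 46368, 75025, 121393, 196418, 317811, 514229
F(29) = 514229


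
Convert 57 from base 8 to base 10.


57 (base 8) = 47 (decimal)
47 (decimal) = 47 (base 10)


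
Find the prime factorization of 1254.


1254 / 2 = 627
627 / 3 = 209
209 / 11 = 19
19 / 19 = 1
1254 = 2 × 3 × 11 × 19


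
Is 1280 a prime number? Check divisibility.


1280 / 2 = 640 (exact division)
1280 is NOT prime.

No, 1280 is not prime


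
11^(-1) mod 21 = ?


Use the extended Euclidean algorithm on (21, 11); each row r = 21*s + 11*t:
r=21, s=1, t=0
r=11, s=0, t=1
q=1: r=10, s=1, t=-1   [21*(1) + 11*(-1) = 10]
q=1: r=1, s=-1, t=2   [21*(-1) + 11*(2) = 1]
q=10: r=0, s=11, t=-21   [21*(11) + 11*(-21) = 0]
GCD = 1 with t = 2, so 11*(2) ≡ 1 (mod 21)
Inverse = 2 mod 21 = 2
Check: 11 * 2 = 22 ≡ 1 (mod 21)

11^(-1) ≡ 2 (mod 21)


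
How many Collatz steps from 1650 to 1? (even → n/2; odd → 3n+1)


1650 → 825 → 2476 → 1238 → 619 → 1858 → 929 → 2788 → 1394 → 697 → 2092 → 1046 → 523 → 1570 → 785 → 2356 → 1178 → 589 → 1768 → 884 → 442 → 221 → 664 → 332 → 166 → 83 → 250 → 125 → 376 → 188 → 94 → 47 → 142 → 71 → 214 → 107 → 322 → 161 → 484 → 242 → 121 → 364 → 182 → 91 → 274 → 137 → 412 → 206 → 103 → 310 → 155 → 466 → 233 → 700 → 350 → 175 → 526 → 263 → 790 → 395 → 1186 → 593 → 1780 → 890 → 445 → 1336 → 668 → 334 → 167 → 502 → 251 → 754 → 377 → 1132 → 566 → 283 → 850 → 425 → 1276 → 638 → 319 → 958 → 479 → 1438 → 719 → 2158 → 1079 → 3238 → 1619 → 4858 → 2429 → 7288 → 3644 → 1822 → 911 → 2734 → 1367 → 4102 → 2051 → 6154 → 3077 → 9232 → 4616 → 2308 → 1154 → 577 → 1732 → 866 → 433 → 1300 → 650 → 325 → 976 → 488 → 244 → 122 → 61 → 184 → 92 → 46 → 23 → 70 → 35 → 106 → 53 → 160 → 80 → 40 → 20 → 10 → 5 → 16 → 8 → 4 → 2 → 1
Total steps = 135

135 steps


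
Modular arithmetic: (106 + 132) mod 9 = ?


106 + 132 = 238
238 mod 9 = 4


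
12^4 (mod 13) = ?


12^1 mod 13 = 12
12^2 mod 13 = 1
12^3 mod 13 = 12
12^4 mod 13 = 1


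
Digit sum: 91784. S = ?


9 + 1 + 7 + 8 + 4 = 29


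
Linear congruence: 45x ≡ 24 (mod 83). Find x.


GCD(45, 83) = 1, unique solution
a^(-1) mod 83 = 24
x = 24 * 24 mod 83 = 78

x ≡ 78 (mod 83)


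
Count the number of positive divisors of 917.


917 = 7^1 × 131^1
d(917) = (1+1) × (1+1) = 4

4 divisors


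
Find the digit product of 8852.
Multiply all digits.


8 × 8 × 5 × 2 = 640


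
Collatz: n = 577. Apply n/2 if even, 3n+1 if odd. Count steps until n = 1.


577 → 1732 → 866 → 433 → 1300 → 650 → 325 → 976 → 488 → 244 → 122 → 61 → 184 → 92 → 46 → 23 → 70 → 35 → 106 → 53 → 160 → 80 → 40 → 20 → 10 → 5 → 16 → 8 → 4 → 2 → 1
Total steps = 30

30 steps


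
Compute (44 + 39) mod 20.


44 + 39 = 83
83 mod 20 = 3


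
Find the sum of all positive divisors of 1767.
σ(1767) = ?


Divisors of 1767: 1, 3, 19, 31, 57, 93, 589, 1767
Sum = 1 + 3 + 19 + 31 + 57 + 93 + 589 + 1767 = 2560

σ(1767) = 2560


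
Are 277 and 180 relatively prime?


Euclidean algorithm:
277 = 1 * 180 + 97
180 = 1 * 97 + 83
97 = 1 * 83 + 14
83 = 5 * 14 + 13
14 = 1 * 13 + 1
13 = 13 * 1 + 0
GCD(277, 180) = 1

Yes, coprime (GCD = 1)


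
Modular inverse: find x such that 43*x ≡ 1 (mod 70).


Use the extended Euclidean algorithm on (70, 43); each row r = 70*s + 43*t:
r=70, s=1, t=0
r=43, s=0, t=1
q=1: r=27, s=1, t=-1   [70*(1) + 43*(-1) = 27]
q=1: r=16, s=-1, t=2   [70*(-1) + 43*(2) = 16]
q=1: r=11, s=2, t=-3   [70*(2) + 43*(-3) = 11]
q=1: r=5, s=-3, t=5   [70*(-3) + 43*(5) = 5]
q=2: r=1, s=8, t=-13   [70*(8) + 43*(-13) = 1]
q=5: r=0, s=-43, t=70   [70*(-43) + 43*(70) = 0]
GCD = 1 with t = -13, so 43*(-13) ≡ 1 (mod 70)
Inverse = -13 mod 70 = 57
Check: 43 * 57 = 2451 ≡ 1 (mod 70)

43^(-1) ≡ 57 (mod 70)


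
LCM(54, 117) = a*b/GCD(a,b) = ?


GCD(54, 117) = 9
LCM = 54*117/9 = 6318/9 = 702

LCM = 702


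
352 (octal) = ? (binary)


352 (base 8) = 234 (decimal)
234 (decimal) = 11101010 (base 2)


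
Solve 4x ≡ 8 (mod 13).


GCD(4, 13) = 1, unique solution
a^(-1) mod 13 = 10
x = 10 * 8 mod 13 = 2

x ≡ 2 (mod 13)


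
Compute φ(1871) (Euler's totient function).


1871 = 1871
Prime factors: 1871
φ(1871) = 1871 × (1-1/1871)
= 1871 × 1870/1871 = 1870

φ(1871) = 1870


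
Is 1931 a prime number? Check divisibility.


Check divisors up to sqrt(1931) = 43.9431
No divisors found.
1931 is prime.

Yes, 1931 is prime


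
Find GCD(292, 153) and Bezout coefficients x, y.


Tabular extended Euclidean (each row: r = 292*s + 153*t):
r=292, s=1, t=0
r=153, s=0, t=1
q=1: r=139, s=1, t=-1   [292*(1) + 153*(-1) = 139]
q=1: r=14, s=-1, t=2   [292*(-1) + 153*(2) = 14]
q=9: r=13, s=10, t=-19   [292*(10) + 153*(-19) = 13]
q=1: r=1, s=-11, t=21   [292*(-11) + 153*(21) = 1]
q=13: r=0, s=153, t=-292   [292*(153) + 153*(-292) = 0]
GCD = 1; from the row with r=1: x=-11, y=21
Check: 292*(-11) + 153*(21) = -3212 + 3213 = 1

GCD = 1, x = -11, y = 21


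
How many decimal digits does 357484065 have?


357484065 has 9 digits in base 10
floor(log10(357484065)) + 1 = floor(8.5533) + 1 = 9

9 digits (base 10)


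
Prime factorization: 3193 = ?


3193 / 31 = 103
103 / 103 = 1
3193 = 31 × 103


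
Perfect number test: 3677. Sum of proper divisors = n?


Proper divisors of 3677: 1
Sum = 1 = 1

No, 3677 is not perfect (1 ≠ 3677)


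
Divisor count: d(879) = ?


879 = 3^1 × 293^1
d(879) = (1+1) × (1+1) = 4

4 divisors


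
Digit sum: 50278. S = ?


5 + 0 + 2 + 7 + 8 = 22


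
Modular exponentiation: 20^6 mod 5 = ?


20^1 mod 5 = 0
20^2 mod 5 = 0
20^3 mod 5 = 0
20^4 mod 5 = 0
20^5 mod 5 = 0
20^6 mod 5 = 0


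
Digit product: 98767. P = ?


9 × 8 × 7 × 6 × 7 = 21168


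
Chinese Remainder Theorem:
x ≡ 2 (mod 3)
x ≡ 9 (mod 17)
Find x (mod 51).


M = 3*17 = 51
M1 = M/3 = 17, M2 = M/17 = 3
M1^(-1) mod 3 = 2, M2^(-1) mod 17 = 6
x = 2*17*2 + 9*3*6 = 230
230 mod 51 = 26
Check: 26 mod 3 = 2 ✓, 26 mod 17 = 9 ✓

x ≡ 26 (mod 51)


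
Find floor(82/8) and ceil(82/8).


82/8 = 10.2500
floor = 10
ceil = 11

floor = 10, ceil = 11


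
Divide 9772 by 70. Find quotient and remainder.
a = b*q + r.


9772 = 70 * 139 + 42
Check: 9730 + 42 = 9772

q = 139, r = 42


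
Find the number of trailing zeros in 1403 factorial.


floor(1403/5) = 280
floor(1403/25) = 56
floor(1403/125) = 11
floor(1403/625) = 2
Total = 349

349 trailing zeros


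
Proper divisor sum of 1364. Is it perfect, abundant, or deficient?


Proper divisors: 1, 2, 4, 11, 22, 31, 44, 62, 124, 341, 682
Sum = 1 + 2 + 4 + 11 + 22 + 31 + 44 + 62 + 124 + 341 + 682 = 1324
1324 < 1364 → deficient

s(1364) = 1324 (deficient)


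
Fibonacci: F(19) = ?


Sequence: 1, 1, 2, 3, 5, 8, 13, 21, 34, 55, 89, 144, 233, 377, 610, 987, 1597, 2584, 4181
F(19) = 4181


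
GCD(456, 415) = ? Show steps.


456 = 1 * 415 + 41
415 = 10 * 41 + 5
41 = 8 * 5 + 1
5 = 5 * 1 + 0
GCD = 1


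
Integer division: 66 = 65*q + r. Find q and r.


66 = 65 * 1 + 1
Check: 65 + 1 = 66

q = 1, r = 1


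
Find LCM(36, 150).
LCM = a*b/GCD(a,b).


GCD(36, 150) = 6
LCM = 36*150/6 = 5400/6 = 900

LCM = 900


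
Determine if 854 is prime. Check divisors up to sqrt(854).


854 / 2 = 427 (exact division)
854 is NOT prime.

No, 854 is not prime


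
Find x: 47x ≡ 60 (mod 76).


GCD(47, 76) = 1, unique solution
a^(-1) mod 76 = 55
x = 55 * 60 mod 76 = 32

x ≡ 32 (mod 76)


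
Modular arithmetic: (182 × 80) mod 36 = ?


182 × 80 = 14560
14560 mod 36 = 16


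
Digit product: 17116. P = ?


1 × 7 × 1 × 1 × 6 = 42


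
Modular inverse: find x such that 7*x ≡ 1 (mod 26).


Use the extended Euclidean algorithm on (26, 7); each row r = 26*s + 7*t:
r=26, s=1, t=0
r=7, s=0, t=1
q=3: r=5, s=1, t=-3   [26*(1) + 7*(-3) = 5]
q=1: r=2, s=-1, t=4   [26*(-1) + 7*(4) = 2]
q=2: r=1, s=3, t=-11   [26*(3) + 7*(-11) = 1]
q=2: r=0, s=-7, t=26   [26*(-7) + 7*(26) = 0]
GCD = 1 with t = -11, so 7*(-11) ≡ 1 (mod 26)
Inverse = -11 mod 26 = 15
Check: 7 * 15 = 105 ≡ 1 (mod 26)

7^(-1) ≡ 15 (mod 26)


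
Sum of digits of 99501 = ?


9 + 9 + 5 + 0 + 1 = 24


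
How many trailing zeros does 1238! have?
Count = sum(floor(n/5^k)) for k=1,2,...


floor(1238/5) = 247
floor(1238/25) = 49
floor(1238/125) = 9
floor(1238/625) = 1
Total = 306

306 trailing zeros


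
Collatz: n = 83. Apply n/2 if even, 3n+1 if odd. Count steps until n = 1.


83 → 250 → 125 → 376 → 188 → 94 → 47 → 142 → 71 → 214 → 107 → 322 → 161 → 484 → 242 → 121 → 364 → 182 → 91 → 274 → 137 → 412 → 206 → 103 → 310 → 155 → 466 → 233 → 700 → 350 → 175 → 526 → 263 → 790 → 395 → 1186 → 593 → 1780 → 890 → 445 → 1336 → 668 → 334 → 167 → 502 → 251 → 754 → 377 → 1132 → 566 → 283 → 850 → 425 → 1276 → 638 → 319 → 958 → 479 → 1438 → 719 → 2158 → 1079 → 3238 → 1619 → 4858 → 2429 → 7288 → 3644 → 1822 → 911 → 2734 → 1367 → 4102 → 2051 → 6154 → 3077 → 9232 → 4616 → 2308 → 1154 → 577 → 1732 → 866 → 433 → 1300 → 650 → 325 → 976 → 488 → 244 → 122 → 61 → 184 → 92 → 46 → 23 → 70 → 35 → 106 → 53 → 160 → 80 → 40 → 20 → 10 → 5 → 16 → 8 → 4 → 2 → 1
Total steps = 110

110 steps


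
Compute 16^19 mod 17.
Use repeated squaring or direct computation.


16^1 mod 17 = 16
16^2 mod 17 = 1
16^3 mod 17 = 16
16^4 mod 17 = 1
16^5 mod 17 = 16
16^6 mod 17 = 1
16^7 mod 17 = 16
16^8 mod 17 = 1
16^9 mod 17 = 16
16^10 mod 17 = 1
16^11 mod 17 = 16
16^12 mod 17 = 1
16^13 mod 17 = 16
16^14 mod 17 = 1
16^15 mod 17 = 16
16^16 mod 17 = 1
16^17 mod 17 = 16
16^18 mod 17 = 1
16^19 mod 17 = 16


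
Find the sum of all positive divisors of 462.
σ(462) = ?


Divisors of 462: 1, 2, 3, 6, 7, 11, 14, 21, 22, 33, 42, 66, 77, 154, 231, 462
Sum = 1 + 2 + 3 + 6 + 7 + 11 + 14 + 21 + 22 + 33 + 42 + 66 + 77 + 154 + 231 + 462 = 1152

σ(462) = 1152


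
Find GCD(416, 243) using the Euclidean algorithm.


416 = 1 * 243 + 173
243 = 1 * 173 + 70
173 = 2 * 70 + 33
70 = 2 * 33 + 4
33 = 8 * 4 + 1
4 = 4 * 1 + 0
GCD = 1


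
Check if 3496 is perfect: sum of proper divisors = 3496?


Proper divisors of 3496: 1, 2, 4, 8, 19, 23, 38, 46, 76, 92, 152, 184, 437, 874, 1748
Sum = 1 + 2 + 4 + 8 + 19 + 23 + 38 + 46 + 76 + 92 + 152 + 184 + 437 + 874 + 1748 = 3704

No, 3496 is not perfect (3704 ≠ 3496)


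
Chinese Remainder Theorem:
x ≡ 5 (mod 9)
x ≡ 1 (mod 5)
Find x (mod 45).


M = 9*5 = 45
M1 = M/9 = 5, M2 = M/5 = 9
M1^(-1) mod 9 = 2, M2^(-1) mod 5 = 4
x = 5*5*2 + 1*9*4 = 86
86 mod 45 = 41
Check: 41 mod 9 = 5 ✓, 41 mod 5 = 1 ✓

x ≡ 41 (mod 45)


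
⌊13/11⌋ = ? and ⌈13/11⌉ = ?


13/11 = 1.1818
floor = 1
ceil = 2

floor = 1, ceil = 2


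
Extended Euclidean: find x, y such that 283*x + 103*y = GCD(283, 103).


Tabular extended Euclidean (each row: r = 283*s + 103*t):
r=283, s=1, t=0
r=103, s=0, t=1
q=2: r=77, s=1, t=-2   [283*(1) + 103*(-2) = 77]
q=1: r=26, s=-1, t=3   [283*(-1) + 103*(3) = 26]
q=2: r=25, s=3, t=-8   [283*(3) + 103*(-8) = 25]
q=1: r=1, s=-4, t=11   [283*(-4) + 103*(11) = 1]
q=25: r=0, s=103, t=-283   [283*(103) + 103*(-283) = 0]
GCD = 1; from the row with r=1: x=-4, y=11
Check: 283*(-4) + 103*(11) = -1132 + 1133 = 1

GCD = 1, x = -4, y = 11


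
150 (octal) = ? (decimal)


150 (base 8) = 104 (decimal)
104 (decimal) = 104 (base 10)


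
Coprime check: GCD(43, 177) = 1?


Euclidean algorithm:
177 = 4 * 43 + 5
43 = 8 * 5 + 3
5 = 1 * 3 + 2
3 = 1 * 2 + 1
2 = 2 * 1 + 0
GCD(43, 177) = 1

Yes, coprime (GCD = 1)


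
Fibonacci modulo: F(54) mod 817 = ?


F(k) mod 817 for k=1..54:
1, 1, 2, 3, 5, 8, 13, 21, 34, 55, 89, 144, 233, 377, 610, 170, 780, 133, 96, 229, 325, 554, 62, 616, 678, 477, 338, 815, 336, 334, 670, 187, 40, 227, 267, 494, 761, 438, 382, 3, 385, 388, 773, 344, 300, 644, 127, 771, 81, 35, 116, 151, 267, 418
F(54) mod 817 = 418


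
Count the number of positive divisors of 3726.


3726 = 2^1 × 3^4 × 23^1
d(3726) = (1+1) × (4+1) × (1+1) = 20

20 divisors


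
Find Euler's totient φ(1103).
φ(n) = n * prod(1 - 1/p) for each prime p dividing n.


1103 = 1103
Prime factors: 1103
φ(1103) = 1103 × (1-1/1103)
= 1103 × 1102/1103 = 1102

φ(1103) = 1102


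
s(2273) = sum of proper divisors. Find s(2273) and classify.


Proper divisors: 1
Sum = 1 = 1
1 < 2273 → deficient

s(2273) = 1 (deficient)


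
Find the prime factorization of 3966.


3966 / 2 = 1983
1983 / 3 = 661
661 / 661 = 1
3966 = 2 × 3 × 661


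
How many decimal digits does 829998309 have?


829998309 has 9 digits in base 10
floor(log10(829998309)) + 1 = floor(8.9191) + 1 = 9

9 digits (base 10)


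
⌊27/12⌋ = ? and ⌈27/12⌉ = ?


27/12 = 2.2500
floor = 2
ceil = 3

floor = 2, ceil = 3


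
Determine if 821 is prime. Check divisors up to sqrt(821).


Check divisors up to sqrt(821) = 28.6531
No divisors found.
821 is prime.

Yes, 821 is prime


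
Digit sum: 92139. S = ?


9 + 2 + 1 + 3 + 9 = 24


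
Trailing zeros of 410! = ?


floor(410/5) = 82
floor(410/25) = 16
floor(410/125) = 3
Total = 101

101 trailing zeros


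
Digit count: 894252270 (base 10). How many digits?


894252270 has 9 digits in base 10
floor(log10(894252270)) + 1 = floor(8.9515) + 1 = 9

9 digits (base 10)


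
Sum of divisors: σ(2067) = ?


Divisors of 2067: 1, 3, 13, 39, 53, 159, 689, 2067
Sum = 1 + 3 + 13 + 39 + 53 + 159 + 689 + 2067 = 3024

σ(2067) = 3024


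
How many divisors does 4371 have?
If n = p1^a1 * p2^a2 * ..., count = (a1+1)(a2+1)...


4371 = 3^1 × 31^1 × 47^1
d(4371) = (1+1) × (1+1) × (1+1) = 8

8 divisors


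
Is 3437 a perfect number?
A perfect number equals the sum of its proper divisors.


Proper divisors of 3437: 1, 7, 491
Sum = 1 + 7 + 491 = 499

No, 3437 is not perfect (499 ≠ 3437)


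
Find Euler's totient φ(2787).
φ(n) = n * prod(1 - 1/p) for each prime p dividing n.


2787 = 3 × 929
Prime factors: 3, 929
φ(2787) = 2787 × (1-1/3) × (1-1/929)
= 2787 × 2/3 × 928/929 = 1856

φ(2787) = 1856


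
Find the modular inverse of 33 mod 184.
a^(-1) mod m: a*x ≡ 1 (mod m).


Use the extended Euclidean algorithm on (184, 33); each row r = 184*s + 33*t:
r=184, s=1, t=0
r=33, s=0, t=1
q=5: r=19, s=1, t=-5   [184*(1) + 33*(-5) = 19]
q=1: r=14, s=-1, t=6   [184*(-1) + 33*(6) = 14]
q=1: r=5, s=2, t=-11   [184*(2) + 33*(-11) = 5]
q=2: r=4, s=-5, t=28   [184*(-5) + 33*(28) = 4]
q=1: r=1, s=7, t=-39   [184*(7) + 33*(-39) = 1]
q=4: r=0, s=-33, t=184   [184*(-33) + 33*(184) = 0]
GCD = 1 with t = -39, so 33*(-39) ≡ 1 (mod 184)
Inverse = -39 mod 184 = 145
Check: 33 * 145 = 4785 ≡ 1 (mod 184)

33^(-1) ≡ 145 (mod 184)


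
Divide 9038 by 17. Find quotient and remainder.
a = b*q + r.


9038 = 17 * 531 + 11
Check: 9027 + 11 = 9038

q = 531, r = 11


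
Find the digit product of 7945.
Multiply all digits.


7 × 9 × 4 × 5 = 1260


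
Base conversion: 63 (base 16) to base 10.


63 (base 16) = 99 (decimal)
99 (decimal) = 99 (base 10)


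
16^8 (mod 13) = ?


16^1 mod 13 = 3
16^2 mod 13 = 9
16^3 mod 13 = 1
16^4 mod 13 = 3
16^5 mod 13 = 9
16^6 mod 13 = 1
16^7 mod 13 = 3
16^8 mod 13 = 9


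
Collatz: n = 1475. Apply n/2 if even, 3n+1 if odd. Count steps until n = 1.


1475 → 4426 → 2213 → 6640 → 3320 → 1660 → 830 → 415 → 1246 → 623 → 1870 → 935 → 2806 → 1403 → 4210 → 2105 → 6316 → 3158 → 1579 → 4738 → 2369 → 7108 → 3554 → 1777 → 5332 → 2666 → 1333 → 4000 → 2000 → 1000 → 500 → 250 → 125 → 376 → 188 → 94 → 47 → 142 → 71 → 214 → 107 → 322 → 161 → 484 → 242 → 121 → 364 → 182 → 91 → 274 → 137 → 412 → 206 → 103 → 310 → 155 → 466 → 233 → 700 → 350 → 175 → 526 → 263 → 790 → 395 → 1186 → 593 → 1780 → 890 → 445 → 1336 → 668 → 334 → 167 → 502 → 251 → 754 → 377 → 1132 → 566 → 283 → 850 → 425 → 1276 → 638 → 319 → 958 → 479 → 1438 → 719 → 2158 → 1079 → 3238 → 1619 → 4858 → 2429 → 7288 → 3644 → 1822 → 911 → 2734 → 1367 → 4102 → 2051 → 6154 → 3077 → 9232 → 4616 → 2308 → 1154 → 577 → 1732 → 866 → 433 → 1300 → 650 → 325 → 976 → 488 → 244 → 122 → 61 → 184 → 92 → 46 → 23 → 70 → 35 → 106 → 53 → 160 → 80 → 40 → 20 → 10 → 5 → 16 → 8 → 4 → 2 → 1
Total steps = 140

140 steps


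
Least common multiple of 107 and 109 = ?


GCD(107, 109) = 1
LCM = 107*109/1 = 11663/1 = 11663

LCM = 11663


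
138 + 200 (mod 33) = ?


138 + 200 = 338
338 mod 33 = 8


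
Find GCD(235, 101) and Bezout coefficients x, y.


Tabular extended Euclidean (each row: r = 235*s + 101*t):
r=235, s=1, t=0
r=101, s=0, t=1
q=2: r=33, s=1, t=-2   [235*(1) + 101*(-2) = 33]
q=3: r=2, s=-3, t=7   [235*(-3) + 101*(7) = 2]
q=16: r=1, s=49, t=-114   [235*(49) + 101*(-114) = 1]
q=2: r=0, s=-101, t=235   [235*(-101) + 101*(235) = 0]
GCD = 1; from the row with r=1: x=49, y=-114
Check: 235*(49) + 101*(-114) = 11515 - 11514 = 1

GCD = 1, x = 49, y = -114


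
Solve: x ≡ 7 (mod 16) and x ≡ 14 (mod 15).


M = 16*15 = 240
M1 = M/16 = 15, M2 = M/15 = 16
M1^(-1) mod 16 = 15, M2^(-1) mod 15 = 1
x = 7*15*15 + 14*16*1 = 1799
1799 mod 240 = 119
Check: 119 mod 16 = 7 ✓, 119 mod 15 = 14 ✓

x ≡ 119 (mod 240)


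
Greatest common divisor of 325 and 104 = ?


325 = 3 * 104 + 13
104 = 8 * 13 + 0
GCD = 13


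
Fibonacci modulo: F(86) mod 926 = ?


F(k) mod 926 for k=1..86:
1, 1, 2, 3, 5, 8, 13, 21, 34, 55, 89, 144, 233, 377, 610, 61, 671, 732, 477, 283, 760, 117, 877, 68, 19, 87, 106, 193, 299, 492, 791, 357, 222, 579, 801, 454, 329, 783, 186, 43, 229, 272, 501, 773, 348, 195, 543, 738, 355, 167, 522, 689, 285, 48, 333, 381, 714, 169, 883, 126, 83, 209, 292, 501, 793, 368, 235, 603, 838, 515, 427, 16, 443, 459, 902, 435, 411, 846, 331, 251, 582, 833, 489, 396, 885, 355
F(86) mod 926 = 355


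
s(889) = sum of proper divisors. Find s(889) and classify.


Proper divisors: 1, 7, 127
Sum = 1 + 7 + 127 = 135
135 < 889 → deficient

s(889) = 135 (deficient)


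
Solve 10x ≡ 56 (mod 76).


GCD(10, 76) = 2 divides 56
Divide: 5x ≡ 28 (mod 38)
x ≡ 36 (mod 38)


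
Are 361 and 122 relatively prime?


Euclidean algorithm:
361 = 2 * 122 + 117
122 = 1 * 117 + 5
117 = 23 * 5 + 2
5 = 2 * 2 + 1
2 = 2 * 1 + 0
GCD(361, 122) = 1

Yes, coprime (GCD = 1)


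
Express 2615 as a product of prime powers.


2615 / 5 = 523
523 / 523 = 1
2615 = 5 × 523


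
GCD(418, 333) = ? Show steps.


418 = 1 * 333 + 85
333 = 3 * 85 + 78
85 = 1 * 78 + 7
78 = 11 * 7 + 1
7 = 7 * 1 + 0
GCD = 1


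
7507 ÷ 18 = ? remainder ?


7507 = 18 * 417 + 1
Check: 7506 + 1 = 7507

q = 417, r = 1


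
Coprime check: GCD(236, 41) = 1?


Euclidean algorithm:
236 = 5 * 41 + 31
41 = 1 * 31 + 10
31 = 3 * 10 + 1
10 = 10 * 1 + 0
GCD(236, 41) = 1

Yes, coprime (GCD = 1)


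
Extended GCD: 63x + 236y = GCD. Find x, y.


Tabular extended Euclidean (each row: r = 63*s + 236*t):
r=63, s=1, t=0
r=236, s=0, t=1
q=0: r=63, s=1, t=0   [63*(1) + 236*(0) = 63]
q=3: r=47, s=-3, t=1   [63*(-3) + 236*(1) = 47]
q=1: r=16, s=4, t=-1   [63*(4) + 236*(-1) = 16]
q=2: r=15, s=-11, t=3   [63*(-11) + 236*(3) = 15]
q=1: r=1, s=15, t=-4   [63*(15) + 236*(-4) = 1]
q=15: r=0, s=-236, t=63   [63*(-236) + 236*(63) = 0]
GCD = 1; from the row with r=1: x=15, y=-4
Check: 63*(15) + 236*(-4) = 945 - 944 = 1

GCD = 1, x = 15, y = -4


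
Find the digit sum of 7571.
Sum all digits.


7 + 5 + 7 + 1 = 20


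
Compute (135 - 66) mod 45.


135 - 66 = 69
69 mod 45 = 24


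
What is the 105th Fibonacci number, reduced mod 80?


F(k) mod 80 for k=1..105:
1, 1, 2, 3, 5, 8, 13, 21, 34, 55, 9, 64, 73, 57, 50, 27, 77, 24, 21, 45, 66, 31, 17, 48, 65, 33, 18, 51, 69, 40, 29, 69, 18, 7, 25, 32, 57, 9, 66, 75, 61, 56, 37, 13, 50, 63, 33, 16, 49, 65, 34, 19, 53, 72, 45, 37, 2, 39, 41, 0, 41, 41, 2, 43, 45, 8, 53, 61, 34, 15, 49, 64, 33, 17, 50, 67, 37, 24, 61, 5, 66, 71, 57, 48, 25, 73, 18, 11, 29, 40, 69, 29, 18, 47, 65, 32, 17, 49, 66, 35, 21, 56, 77, 53, 50
F(105) mod 80 = 50


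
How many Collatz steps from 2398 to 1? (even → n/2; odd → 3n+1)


2398 → 1199 → 3598 → 1799 → 5398 → 2699 → 8098 → 4049 → 12148 → 6074 → 3037 → 9112 → 4556 → 2278 → 1139 → 3418 → 1709 → 5128 → 2564 → 1282 → 641 → 1924 → 962 → 481 → 1444 → 722 → 361 → 1084 → 542 → 271 → 814 → 407 → 1222 → 611 → 1834 → 917 → 2752 → 1376 → 688 → 344 → 172 → 86 → 43 → 130 → 65 → 196 → 98 → 49 → 148 → 74 → 37 → 112 → 56 → 28 → 14 → 7 → 22 → 11 → 34 → 17 → 52 → 26 → 13 → 40 → 20 → 10 → 5 → 16 → 8 → 4 → 2 → 1
Total steps = 71

71 steps


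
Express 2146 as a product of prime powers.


2146 / 2 = 1073
1073 / 29 = 37
37 / 37 = 1
2146 = 2 × 29 × 37


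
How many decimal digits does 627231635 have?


627231635 has 9 digits in base 10
floor(log10(627231635)) + 1 = floor(8.7974) + 1 = 9

9 digits (base 10)


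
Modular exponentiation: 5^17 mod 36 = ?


5^1 mod 36 = 5
5^2 mod 36 = 25
5^3 mod 36 = 17
5^4 mod 36 = 13
5^5 mod 36 = 29
5^6 mod 36 = 1
5^7 mod 36 = 5
5^8 mod 36 = 25
5^9 mod 36 = 17
5^10 mod 36 = 13
5^11 mod 36 = 29
5^12 mod 36 = 1
5^13 mod 36 = 5
5^14 mod 36 = 25
5^15 mod 36 = 17
5^16 mod 36 = 13
5^17 mod 36 = 29


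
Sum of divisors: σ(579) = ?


Divisors of 579: 1, 3, 193, 579
Sum = 1 + 3 + 193 + 579 = 776

σ(579) = 776


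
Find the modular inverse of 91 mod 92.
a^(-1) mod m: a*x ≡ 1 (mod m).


Use the extended Euclidean algorithm on (92, 91); each row r = 92*s + 91*t:
r=92, s=1, t=0
r=91, s=0, t=1
q=1: r=1, s=1, t=-1   [92*(1) + 91*(-1) = 1]
q=91: r=0, s=-91, t=92   [92*(-91) + 91*(92) = 0]
GCD = 1 with t = -1, so 91*(-1) ≡ 1 (mod 92)
Inverse = -1 mod 92 = 91
Check: 91 * 91 = 8281 ≡ 1 (mod 92)

91^(-1) ≡ 91 (mod 92)


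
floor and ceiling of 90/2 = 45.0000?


90/2 = 45.0000
floor = 45
ceil = 45

floor = 45, ceil = 45


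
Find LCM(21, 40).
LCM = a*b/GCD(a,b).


GCD(21, 40) = 1
LCM = 21*40/1 = 840/1 = 840

LCM = 840


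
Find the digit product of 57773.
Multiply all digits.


5 × 7 × 7 × 7 × 3 = 5145


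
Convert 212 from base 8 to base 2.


212 (base 8) = 138 (decimal)
138 (decimal) = 10001010 (base 2)


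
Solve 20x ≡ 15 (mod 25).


GCD(20, 25) = 5 divides 15
Divide: 4x ≡ 3 (mod 5)
x ≡ 2 (mod 5)


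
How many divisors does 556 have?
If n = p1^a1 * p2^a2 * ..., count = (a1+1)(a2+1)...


556 = 2^2 × 139^1
d(556) = (2+1) × (1+1) = 6

6 divisors


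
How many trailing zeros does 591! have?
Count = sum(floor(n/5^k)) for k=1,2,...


floor(591/5) = 118
floor(591/25) = 23
floor(591/125) = 4
Total = 145

145 trailing zeros


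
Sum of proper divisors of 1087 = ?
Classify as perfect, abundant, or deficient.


Proper divisors: 1
Sum = 1 = 1
1 < 1087 → deficient

s(1087) = 1 (deficient)


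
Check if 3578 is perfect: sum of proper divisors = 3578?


Proper divisors of 3578: 1, 2, 1789
Sum = 1 + 2 + 1789 = 1792

No, 3578 is not perfect (1792 ≠ 3578)


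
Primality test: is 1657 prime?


Check divisors up to sqrt(1657) = 40.7063
No divisors found.
1657 is prime.

Yes, 1657 is prime


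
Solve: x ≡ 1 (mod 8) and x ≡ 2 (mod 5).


M = 8*5 = 40
M1 = M/8 = 5, M2 = M/5 = 8
M1^(-1) mod 8 = 5, M2^(-1) mod 5 = 2
x = 1*5*5 + 2*8*2 = 57
57 mod 40 = 17
Check: 17 mod 8 = 1 ✓, 17 mod 5 = 2 ✓

x ≡ 17 (mod 40)


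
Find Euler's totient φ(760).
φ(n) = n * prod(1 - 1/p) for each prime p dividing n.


760 = 2^3 × 5 × 19
Prime factors: 2, 5, 19
φ(760) = 760 × (1-1/2) × (1-1/5) × (1-1/19)
= 760 × 1/2 × 4/5 × 18/19 = 288

φ(760) = 288


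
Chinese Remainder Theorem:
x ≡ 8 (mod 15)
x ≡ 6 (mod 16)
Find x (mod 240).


M = 15*16 = 240
M1 = M/15 = 16, M2 = M/16 = 15
M1^(-1) mod 15 = 1, M2^(-1) mod 16 = 15
x = 8*16*1 + 6*15*15 = 1478
1478 mod 240 = 38
Check: 38 mod 15 = 8 ✓, 38 mod 16 = 6 ✓

x ≡ 38 (mod 240)


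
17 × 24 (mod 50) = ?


17 × 24 = 408
408 mod 50 = 8


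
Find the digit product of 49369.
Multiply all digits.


4 × 9 × 3 × 6 × 9 = 5832


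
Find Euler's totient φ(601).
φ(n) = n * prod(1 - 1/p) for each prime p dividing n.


601 = 601
Prime factors: 601
φ(601) = 601 × (1-1/601)
= 601 × 600/601 = 600

φ(601) = 600


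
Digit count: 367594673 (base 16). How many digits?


367594673 in base 16 = 15E90CB1
Number of digits = 8

8 digits (base 16)


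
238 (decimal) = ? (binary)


238 (base 10) = 238 (decimal)
238 (decimal) = 11101110 (base 2)


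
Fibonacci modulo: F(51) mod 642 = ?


F(k) mod 642 for k=1..51:
1, 1, 2, 3, 5, 8, 13, 21, 34, 55, 89, 144, 233, 377, 610, 345, 313, 16, 329, 345, 32, 377, 409, 144, 553, 55, 608, 21, 629, 8, 637, 3, 640, 1, 641, 0, 641, 641, 640, 639, 637, 634, 629, 621, 608, 587, 553, 498, 409, 265, 32
F(51) mod 642 = 32


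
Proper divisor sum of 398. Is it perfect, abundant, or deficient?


Proper divisors: 1, 2, 199
Sum = 1 + 2 + 199 = 202
202 < 398 → deficient

s(398) = 202 (deficient)


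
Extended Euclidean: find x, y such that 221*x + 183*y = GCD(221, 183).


Tabular extended Euclidean (each row: r = 221*s + 183*t):
r=221, s=1, t=0
r=183, s=0, t=1
q=1: r=38, s=1, t=-1   [221*(1) + 183*(-1) = 38]
q=4: r=31, s=-4, t=5   [221*(-4) + 183*(5) = 31]
q=1: r=7, s=5, t=-6   [221*(5) + 183*(-6) = 7]
q=4: r=3, s=-24, t=29   [221*(-24) + 183*(29) = 3]
q=2: r=1, s=53, t=-64   [221*(53) + 183*(-64) = 1]
q=3: r=0, s=-183, t=221   [221*(-183) + 183*(221) = 0]
GCD = 1; from the row with r=1: x=53, y=-64
Check: 221*(53) + 183*(-64) = 11713 - 11712 = 1

GCD = 1, x = 53, y = -64


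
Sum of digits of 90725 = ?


9 + 0 + 7 + 2 + 5 = 23


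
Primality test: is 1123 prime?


Check divisors up to sqrt(1123) = 33.5112
No divisors found.
1123 is prime.

Yes, 1123 is prime


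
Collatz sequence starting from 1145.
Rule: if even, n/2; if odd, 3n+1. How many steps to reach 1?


1145 → 3436 → 1718 → 859 → 2578 → 1289 → 3868 → 1934 → 967 → 2902 → 1451 → 4354 → 2177 → 6532 → 3266 → 1633 → 4900 → 2450 → 1225 → 3676 → 1838 → 919 → 2758 → 1379 → 4138 → 2069 → 6208 → 3104 → 1552 → 776 → 388 → 194 → 97 → 292 → 146 → 73 → 220 → 110 → 55 → 166 → 83 → 250 → 125 → 376 → 188 → 94 → 47 → 142 → 71 → 214 → 107 → 322 → 161 → 484 → 242 → 121 → 364 → 182 → 91 → 274 → 137 → 412 → 206 → 103 → 310 → 155 → 466 → 233 → 700 → 350 → 175 → 526 → 263 → 790 → 395 → 1186 → 593 → 1780 → 890 → 445 → 1336 → 668 → 334 → 167 → 502 → 251 → 754 → 377 → 1132 → 566 → 283 → 850 → 425 → 1276 → 638 → 319 → 958 → 479 → 1438 → 719 → 2158 → 1079 → 3238 → 1619 → 4858 → 2429 → 7288 → 3644 → 1822 → 911 → 2734 → 1367 → 4102 → 2051 → 6154 → 3077 → 9232 → 4616 → 2308 → 1154 → 577 → 1732 → 866 → 433 → 1300 → 650 → 325 → 976 → 488 → 244 → 122 → 61 → 184 → 92 → 46 → 23 → 70 → 35 → 106 → 53 → 160 → 80 → 40 → 20 → 10 → 5 → 16 → 8 → 4 → 2 → 1
Total steps = 150

150 steps


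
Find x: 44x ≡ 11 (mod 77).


GCD(44, 77) = 11 divides 11
Divide: 4x ≡ 1 (mod 7)
x ≡ 2 (mod 7)


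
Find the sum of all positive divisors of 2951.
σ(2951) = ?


Divisors of 2951: 1, 13, 227, 2951
Sum = 1 + 13 + 227 + 2951 = 3192

σ(2951) = 3192


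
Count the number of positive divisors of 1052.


1052 = 2^2 × 263^1
d(1052) = (2+1) × (1+1) = 6

6 divisors


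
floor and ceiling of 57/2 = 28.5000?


57/2 = 28.5000
floor = 28
ceil = 29

floor = 28, ceil = 29


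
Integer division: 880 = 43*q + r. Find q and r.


880 = 43 * 20 + 20
Check: 860 + 20 = 880

q = 20, r = 20


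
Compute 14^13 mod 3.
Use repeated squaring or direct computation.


14^1 mod 3 = 2
14^2 mod 3 = 1
14^3 mod 3 = 2
14^4 mod 3 = 1
14^5 mod 3 = 2
14^6 mod 3 = 1
14^7 mod 3 = 2
14^8 mod 3 = 1
14^9 mod 3 = 2
14^10 mod 3 = 1
14^11 mod 3 = 2
14^12 mod 3 = 1
14^13 mod 3 = 2


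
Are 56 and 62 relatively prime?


Euclidean algorithm:
62 = 1 * 56 + 6
56 = 9 * 6 + 2
6 = 3 * 2 + 0
GCD(56, 62) = 2

No, not coprime (GCD = 2)


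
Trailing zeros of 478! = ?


floor(478/5) = 95
floor(478/25) = 19
floor(478/125) = 3
Total = 117

117 trailing zeros


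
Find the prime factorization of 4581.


4581 / 3 = 1527
1527 / 3 = 509
509 / 509 = 1
4581 = 3^2 × 509


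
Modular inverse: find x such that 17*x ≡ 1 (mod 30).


Use the extended Euclidean algorithm on (30, 17); each row r = 30*s + 17*t:
r=30, s=1, t=0
r=17, s=0, t=1
q=1: r=13, s=1, t=-1   [30*(1) + 17*(-1) = 13]
q=1: r=4, s=-1, t=2   [30*(-1) + 17*(2) = 4]
q=3: r=1, s=4, t=-7   [30*(4) + 17*(-7) = 1]
q=4: r=0, s=-17, t=30   [30*(-17) + 17*(30) = 0]
GCD = 1 with t = -7, so 17*(-7) ≡ 1 (mod 30)
Inverse = -7 mod 30 = 23
Check: 17 * 23 = 391 ≡ 1 (mod 30)

17^(-1) ≡ 23 (mod 30)


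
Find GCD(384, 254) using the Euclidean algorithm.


384 = 1 * 254 + 130
254 = 1 * 130 + 124
130 = 1 * 124 + 6
124 = 20 * 6 + 4
6 = 1 * 4 + 2
4 = 2 * 2 + 0
GCD = 2


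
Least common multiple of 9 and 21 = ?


GCD(9, 21) = 3
LCM = 9*21/3 = 189/3 = 63

LCM = 63


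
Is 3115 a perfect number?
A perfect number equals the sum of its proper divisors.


Proper divisors of 3115: 1, 5, 7, 35, 89, 445, 623
Sum = 1 + 5 + 7 + 35 + 89 + 445 + 623 = 1205

No, 3115 is not perfect (1205 ≠ 3115)
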